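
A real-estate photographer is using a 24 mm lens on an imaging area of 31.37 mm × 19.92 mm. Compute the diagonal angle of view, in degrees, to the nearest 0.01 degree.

Sensor diagonal = √(31.37² + 19.92²) = √1380.8833 ≈ 37.1602 mm.
Angle of view α = 2·arctan(d/2f) with d = 37.1602 mm and f = 24 mm.
d/2f = 0.77417; arctan(0.77417) ≈ 37.7460°, so α ≈ 75.4920°.

75.49°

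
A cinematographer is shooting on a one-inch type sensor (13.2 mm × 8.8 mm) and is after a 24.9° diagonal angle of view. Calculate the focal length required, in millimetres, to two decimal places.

35.93 mm

Sensor diagonal = √(13.2² + 8.8²) = √251.6800 ≈ 15.8644 mm.
From α = 2·arctan(d/2f) we get f = d / (2·tan(α/2)).
With d = 15.8644 mm and α/2 = 12.45°, tan(α/2) ≈ 0.22078, so f ≈ 15.8644 / 0.44156 ≈ 35.9282 mm.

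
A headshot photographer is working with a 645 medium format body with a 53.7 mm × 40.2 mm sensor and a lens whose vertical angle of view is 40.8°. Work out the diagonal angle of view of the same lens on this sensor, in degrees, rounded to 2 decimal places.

63.64°

From the vertical AOV: f = 40.2 / (2·tan(20.4°)) = 40.2 / 0.74379 ≈ 54.0473 mm.
Sensor diagonal = √(53.7² + 40.2²) = √4499.7300 ≈ 67.0800 mm.
Diagonal AOV = 2·arctan(67.0800 / (2 × 54.0473)) = 2·arctan(0.62057) ≈ 63.6448°.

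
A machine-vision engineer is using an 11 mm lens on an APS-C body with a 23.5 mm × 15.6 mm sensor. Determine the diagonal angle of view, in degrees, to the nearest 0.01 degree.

Sensor diagonal = √(23.5² + 15.6²) = √795.6100 ≈ 28.2066 mm.
Angle of view α = 2·arctan(d/2f) with d = 28.2066 mm and f = 11 mm.
d/2f = 1.28212; arctan(1.28212) ≈ 52.0472°, so α ≈ 104.0944°.

104.09°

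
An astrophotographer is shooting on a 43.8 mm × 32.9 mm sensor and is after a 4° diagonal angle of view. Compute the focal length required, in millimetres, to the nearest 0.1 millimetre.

784.3 mm

Sensor diagonal = √(43.8² + 32.9²) = √3000.8500 ≈ 54.7800 mm.
From α = 2·arctan(d/2f) we get f = d / (2·tan(α/2)).
With d = 54.7800 mm and α/2 = 2°, tan(α/2) ≈ 0.03492, so f ≈ 54.7800 / 0.06984 ≈ 784.3472 mm.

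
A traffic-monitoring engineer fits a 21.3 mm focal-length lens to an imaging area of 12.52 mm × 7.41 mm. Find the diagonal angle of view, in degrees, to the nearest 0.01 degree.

Sensor diagonal = √(12.52² + 7.41²) = √211.6585 ≈ 14.5485 mm.
Angle of view α = 2·arctan(d/2f) with d = 14.5485 mm and f = 21.3 mm.
d/2f = 0.34151; arctan(0.34151) ≈ 18.8557°, so α ≈ 37.7115°.

37.71°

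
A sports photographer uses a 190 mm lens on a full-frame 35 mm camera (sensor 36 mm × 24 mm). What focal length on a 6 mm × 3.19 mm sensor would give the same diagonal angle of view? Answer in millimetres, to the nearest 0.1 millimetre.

29.8 mm

Sensor diagonal = √(36² + 24²) = √1872.0000 ≈ 43.2666 mm.
Sensor diagonal = √(6² + 3.19²) = √46.1761 ≈ 6.7953 mm.
Equal angle of view means equal diagonal/f ratio, so f₂ = f₁ · (diagonal₂/diagonal₁) = 190 × 6.7953/43.2666.
f₂ = 190 × 0.15706 ≈ 29.841 mm.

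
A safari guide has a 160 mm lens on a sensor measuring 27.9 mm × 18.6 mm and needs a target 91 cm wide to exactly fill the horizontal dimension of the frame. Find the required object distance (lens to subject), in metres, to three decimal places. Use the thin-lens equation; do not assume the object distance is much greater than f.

W: 91 cm = 910 mm.
Magnification m = w/W = dᵢ/dₒ; combined with 1/f = 1/dₒ + 1/dᵢ this gives dₒ = f·(1 + W/w).
dₒ = 160 mm × (1 + 910/27.9) = 160 × 33.6165 ≈ 5378.638 mm = 5.37864 m.

5.379 m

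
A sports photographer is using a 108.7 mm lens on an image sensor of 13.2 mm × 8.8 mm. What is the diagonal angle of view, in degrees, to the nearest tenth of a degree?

Sensor diagonal = √(13.2² + 8.8²) = √251.6800 ≈ 15.8644 mm.
Angle of view α = 2·arctan(d/2f) with d = 15.8644 mm and f = 108.7 mm.
d/2f = 0.07297; arctan(0.07297) ≈ 4.1737°, so α ≈ 8.3473°.

8.3°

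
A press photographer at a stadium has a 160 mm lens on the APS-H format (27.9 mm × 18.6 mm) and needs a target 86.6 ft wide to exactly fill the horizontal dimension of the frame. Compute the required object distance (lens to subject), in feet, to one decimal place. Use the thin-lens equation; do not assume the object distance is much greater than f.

497.2 ft

W: 86.6 ft × 304.8 mm/ft = 26395.68 mm.
Magnification m = w/W = dᵢ/dₒ; combined with 1/f = 1/dₒ + 1/dᵢ this gives dₒ = f·(1 + W/w).
dₒ = 160 mm × (1 + 26395.7/27.9) = 160 × 947.0817 ≈ 151533.070 mm = 151533.070/304.8 ft = 497.156 ft.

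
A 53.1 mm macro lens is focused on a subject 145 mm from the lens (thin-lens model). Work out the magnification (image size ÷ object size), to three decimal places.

0.578×

Thin lens: 1/f = 1/dₒ + 1/dᵢ → 1/dᵢ = 1/53.1 − 1/145 = 0.0119358 mm⁻¹, so dᵢ ≈ 83.7813 mm.
Magnification m = dᵢ/dₒ = 83.7813/145 ≈ 0.57780.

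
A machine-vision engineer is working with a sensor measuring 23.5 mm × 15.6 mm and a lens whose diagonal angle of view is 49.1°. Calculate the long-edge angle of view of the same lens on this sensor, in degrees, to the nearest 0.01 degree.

41.67°

Sensor diagonal = √(23.5² + 15.6²) = √795.6100 ≈ 28.2066 mm.
From the diagonal AOV: f = 28.2066 / (2·tan(24.55°)) = 28.2066 / 0.91356 ≈ 30.8754 mm.
Long-edge AOV = 2·arctan(23.5 / (2 × 30.8754)) = 2·arctan(0.38056) ≈ 41.6698°.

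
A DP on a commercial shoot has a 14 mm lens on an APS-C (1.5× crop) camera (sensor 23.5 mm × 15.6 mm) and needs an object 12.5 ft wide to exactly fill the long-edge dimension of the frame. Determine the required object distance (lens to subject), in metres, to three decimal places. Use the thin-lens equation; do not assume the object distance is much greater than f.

2.284 m

W: 12.5 ft × 304.8 mm/ft = 3810.00 mm.
Magnification m = w/W = dᵢ/dₒ; combined with 1/f = 1/dₒ + 1/dᵢ this gives dₒ = f·(1 + W/w).
dₒ = 14 mm × (1 + 3810/23.5) = 14 × 163.1277 ≈ 2283.787 mm = 2.28379 m.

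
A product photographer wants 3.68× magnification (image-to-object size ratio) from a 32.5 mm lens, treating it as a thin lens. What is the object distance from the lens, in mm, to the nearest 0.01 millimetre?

41.33 mm

With m = dᵢ/dₒ and 1/f = 1/dₒ + 1/dᵢ, substituting dᵢ = m·dₒ gives 1/f = (1 + 1/m)/dₒ, hence dₒ = f·(1 + 1/m).
dₒ = 32.5 × (1 + 1/3.68) = 32.5 × 1.27174 ≈ 41.332 mm.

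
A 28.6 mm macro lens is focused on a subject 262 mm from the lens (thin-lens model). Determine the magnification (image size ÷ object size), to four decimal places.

0.1225×

Thin lens: 1/f = 1/dₒ + 1/dᵢ → 1/dᵢ = 1/28.6 − 1/262 = 0.0311482 mm⁻¹, so dᵢ ≈ 32.1045 mm.
Magnification m = dᵢ/dₒ = 32.1045/262 ≈ 0.12254.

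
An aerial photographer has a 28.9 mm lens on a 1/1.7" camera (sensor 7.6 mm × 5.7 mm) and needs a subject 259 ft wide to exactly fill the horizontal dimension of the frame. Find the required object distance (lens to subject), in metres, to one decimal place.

W: 259 ft × 304.8 mm/ft = 78943.20 mm.
Magnification m = w/W = dᵢ/dₒ; combined with 1/f = 1/dₒ + 1/dᵢ this gives dₒ = f·(1 + W/w).
dₒ = 28.9 mm × (1 + 78943.2/7.6) = 28.9 × 10388.2628 ≈ 300220.796 mm = 300.221 m.

300.2 m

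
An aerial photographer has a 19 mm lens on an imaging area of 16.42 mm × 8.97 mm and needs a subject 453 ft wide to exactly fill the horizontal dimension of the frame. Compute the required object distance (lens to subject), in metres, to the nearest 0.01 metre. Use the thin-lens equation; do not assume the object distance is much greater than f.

159.79 m

W: 453 ft × 304.8 mm/ft = 138074.40 mm.
Magnification m = w/W = dᵢ/dₒ; combined with 1/f = 1/dₒ + 1/dᵢ this gives dₒ = f·(1 + W/w).
dₒ = 19 mm × (1 + 138074/16.42) = 19 × 8409.9157 ≈ 159788.398 mm = 159.788 m.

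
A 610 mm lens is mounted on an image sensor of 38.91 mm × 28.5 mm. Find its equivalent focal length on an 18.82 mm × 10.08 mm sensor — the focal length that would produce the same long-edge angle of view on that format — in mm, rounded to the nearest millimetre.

295 mm

Equal angle of view means equal width/f ratio, so f₂ = f₁ · (width₂/width₁) = 610 × 18.82/38.91.
f₂ = 610 × 0.48368 ≈ 295.045 mm.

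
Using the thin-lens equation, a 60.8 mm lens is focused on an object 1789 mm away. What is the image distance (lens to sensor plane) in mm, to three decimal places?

1/dᵢ = 1/f − 1/dₒ = 1/60.8 − 1/1789 = 0.0158884 mm⁻¹.
dᵢ = 1/0.0158884 ≈ 62.9390 mm.

62.939 mm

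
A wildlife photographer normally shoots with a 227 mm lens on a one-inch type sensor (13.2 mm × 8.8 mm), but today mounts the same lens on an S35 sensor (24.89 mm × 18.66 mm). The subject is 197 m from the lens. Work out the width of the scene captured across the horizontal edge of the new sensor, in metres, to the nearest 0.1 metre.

21.6 m

The focal length stays 227 mm; the relevant sensor dimension is now w = 24.89 mm. Object distance dₒ = 197 m = 197000 mm.
Thin-lens field width W = w·(dₒ − f)/f = 24.89 × (197000 − 227)/227 ≈ 21575.683 mm = 21.5757 m.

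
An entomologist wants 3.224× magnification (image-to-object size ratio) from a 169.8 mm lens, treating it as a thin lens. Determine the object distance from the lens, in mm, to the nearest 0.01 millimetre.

With m = dᵢ/dₒ and 1/f = 1/dₒ + 1/dᵢ, substituting dᵢ = m·dₒ gives 1/f = (1 + 1/m)/dₒ, hence dₒ = f·(1 + 1/m).
dₒ = 169.8 × (1 + 1/3.224) = 169.8 × 1.31017 ≈ 222.467 mm.

222.47 mm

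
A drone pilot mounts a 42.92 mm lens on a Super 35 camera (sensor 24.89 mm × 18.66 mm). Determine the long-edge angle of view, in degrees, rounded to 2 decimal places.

32.34°

Angle of view α = 2·arctan(w/2f) with w = 24.89 mm and f = 42.92 mm.
w/2f = 0.28996; arctan(0.28996) ≈ 16.1699°, so α ≈ 32.3399°.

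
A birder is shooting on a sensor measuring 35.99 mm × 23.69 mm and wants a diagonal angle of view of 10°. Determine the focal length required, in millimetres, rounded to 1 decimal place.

246.2 mm

Sensor diagonal = √(35.99² + 23.69²) = √1856.4962 ≈ 43.0871 mm.
From α = 2·arctan(d/2f) we get f = d / (2·tan(α/2)).
With d = 43.0871 mm and α/2 = 5°, tan(α/2) ≈ 0.08749, so f ≈ 43.0871 / 0.17498 ≈ 246.2438 mm.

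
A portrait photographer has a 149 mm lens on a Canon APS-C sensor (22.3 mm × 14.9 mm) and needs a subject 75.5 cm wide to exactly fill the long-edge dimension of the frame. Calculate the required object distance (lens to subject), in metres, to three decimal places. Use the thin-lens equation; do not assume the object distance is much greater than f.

W: 75.5 cm = 755 mm.
Magnification m = w/W = dᵢ/dₒ; combined with 1/f = 1/dₒ + 1/dᵢ this gives dₒ = f·(1 + W/w).
dₒ = 149 mm × (1 + 755/22.3) = 149 × 34.8565 ≈ 5193.619 mm = 5.19362 m.

5.194 m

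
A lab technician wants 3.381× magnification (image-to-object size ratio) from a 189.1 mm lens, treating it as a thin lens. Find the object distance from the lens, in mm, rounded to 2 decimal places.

245.03 mm

With m = dᵢ/dₒ and 1/f = 1/dₒ + 1/dᵢ, substituting dᵢ = m·dₒ gives 1/f = (1 + 1/m)/dₒ, hence dₒ = f·(1 + 1/m).
dₒ = 189.1 × (1 + 1/3.381) = 189.1 × 1.29577 ≈ 245.030 mm.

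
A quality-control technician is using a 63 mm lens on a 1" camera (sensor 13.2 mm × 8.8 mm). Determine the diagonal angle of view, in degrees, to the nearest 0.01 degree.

14.35°

Sensor diagonal = √(13.2² + 8.8²) = √251.6800 ≈ 15.8644 mm.
Angle of view α = 2·arctan(d/2f) with d = 15.8644 mm and f = 63 mm.
d/2f = 0.12591; arctan(0.12591) ≈ 7.1762°, so α ≈ 14.3525°.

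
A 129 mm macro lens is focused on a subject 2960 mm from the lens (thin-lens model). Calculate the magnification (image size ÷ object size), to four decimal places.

0.0456×

Thin lens: 1/f = 1/dₒ + 1/dᵢ → 1/dᵢ = 1/129 − 1/2960 = 0.0074141 mm⁻¹, so dᵢ ≈ 134.8781 mm.
Magnification m = dᵢ/dₒ = 134.8781/2960 ≈ 0.04557.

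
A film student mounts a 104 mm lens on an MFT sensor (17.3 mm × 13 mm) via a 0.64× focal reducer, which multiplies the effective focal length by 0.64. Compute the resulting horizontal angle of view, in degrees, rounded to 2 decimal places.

14.81°

Effective focal length f = 104 × 0.64 = 66.56 mm.
α = 2·arctan(17.3 / (2 × 66.56)) = 2·arctan(0.12996) ≈ 14.8091°.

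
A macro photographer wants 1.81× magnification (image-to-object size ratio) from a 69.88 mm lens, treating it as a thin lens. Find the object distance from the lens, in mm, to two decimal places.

With m = dᵢ/dₒ and 1/f = 1/dₒ + 1/dᵢ, substituting dᵢ = m·dₒ gives 1/f = (1 + 1/m)/dₒ, hence dₒ = f·(1 + 1/m).
dₒ = 69.88 × (1 + 1/1.81) = 69.88 × 1.55249 ≈ 108.488 mm.

108.49 mm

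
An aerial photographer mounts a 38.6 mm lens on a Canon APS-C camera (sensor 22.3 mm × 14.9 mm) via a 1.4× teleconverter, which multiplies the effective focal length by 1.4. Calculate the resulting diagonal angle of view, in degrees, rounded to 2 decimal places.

Effective focal length f = 38.6 × 1.4 = 54.04 mm.
Sensor diagonal = √(22.3² + 14.9²) = √719.3000 ≈ 26.8198 mm.
α = 2·arctan(26.820 / (2 × 54.04)) = 2·arctan(0.24815) ≈ 27.8726°.

27.87°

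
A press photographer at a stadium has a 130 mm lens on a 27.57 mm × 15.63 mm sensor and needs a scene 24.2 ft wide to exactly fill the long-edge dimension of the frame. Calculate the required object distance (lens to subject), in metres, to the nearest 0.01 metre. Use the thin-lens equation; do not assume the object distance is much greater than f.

W: 24.2 ft × 304.8 mm/ft = 7376.16 mm.
Magnification m = w/W = dᵢ/dₒ; combined with 1/f = 1/dₒ + 1/dᵢ this gives dₒ = f·(1 + W/w).
dₒ = 130 mm × (1 + 7376.16/27.57) = 130 × 268.5430 ≈ 34910.586 mm = 34.9106 m.

34.91 m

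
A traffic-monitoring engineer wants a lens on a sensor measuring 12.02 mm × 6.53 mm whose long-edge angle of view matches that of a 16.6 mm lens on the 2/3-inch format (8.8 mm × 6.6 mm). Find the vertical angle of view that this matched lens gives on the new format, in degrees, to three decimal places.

16.388°

Equal long-edge AOV ⇒ f₂ = f₁ · 12.02/8.8 = 16.6 × 1.36591 ≈ 22.6741 mm.
Vertical AOV on the new format = 2·arctan(6.53 / (2 × 22.6741)) = 2·arctan(0.14400) ≈ 16.3882°.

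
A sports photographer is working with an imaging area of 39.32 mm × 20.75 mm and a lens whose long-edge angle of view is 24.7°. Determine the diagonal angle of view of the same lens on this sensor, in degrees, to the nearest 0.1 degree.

From the long-edge AOV: f = 39.32 / (2·tan(12.35°)) = 39.32 / 0.43790 ≈ 89.7924 mm.
Sensor diagonal = √(39.32² + 20.75²) = √1976.6249 ≈ 44.4592 mm.
Diagonal AOV = 2·arctan(44.4592 / (2 × 89.7924)) = 2·arctan(0.24757) ≈ 27.8099°.

27.8°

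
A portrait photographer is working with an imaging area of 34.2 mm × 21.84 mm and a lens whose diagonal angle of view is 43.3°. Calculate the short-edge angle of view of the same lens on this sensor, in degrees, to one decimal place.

Sensor diagonal = √(34.2² + 21.84²) = √1646.6256 ≈ 40.5786 mm.
From the diagonal AOV: f = 40.5786 / (2·tan(21.65°)) = 40.5786 / 0.79388 ≈ 51.1146 mm.
Short-edge AOV = 2·arctan(21.84 / (2 × 51.1146)) = 2·arctan(0.21364) ≈ 24.1185°.

24.1°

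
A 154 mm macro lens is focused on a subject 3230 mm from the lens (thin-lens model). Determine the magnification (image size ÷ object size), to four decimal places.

Thin lens: 1/f = 1/dₒ + 1/dᵢ → 1/dᵢ = 1/154 − 1/3230 = 0.0061839 mm⁻¹, so dᵢ ≈ 161.7100 mm.
Magnification m = dᵢ/dₒ = 161.7100/3230 ≈ 0.05007.

0.0501×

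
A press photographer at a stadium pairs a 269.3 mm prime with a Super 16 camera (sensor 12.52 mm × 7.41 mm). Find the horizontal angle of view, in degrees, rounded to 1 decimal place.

Angle of view α = 2·arctan(w/2f) with w = 12.52 mm and f = 269.3 mm.
w/2f = 0.02325; arctan(0.02325) ≈ 1.3316°, so α ≈ 2.6633°.

2.7°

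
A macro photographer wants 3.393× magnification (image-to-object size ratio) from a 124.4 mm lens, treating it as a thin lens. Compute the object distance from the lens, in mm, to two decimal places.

With m = dᵢ/dₒ and 1/f = 1/dₒ + 1/dᵢ, substituting dᵢ = m·dₒ gives 1/f = (1 + 1/m)/dₒ, hence dₒ = f·(1 + 1/m).
dₒ = 124.4 × (1 + 1/3.393) = 124.4 × 1.29472 ≈ 161.064 mm.

161.06 mm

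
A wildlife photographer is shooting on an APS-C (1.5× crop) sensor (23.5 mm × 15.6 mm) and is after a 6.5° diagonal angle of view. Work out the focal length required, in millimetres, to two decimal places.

248.37 mm

Sensor diagonal = √(23.5² + 15.6²) = √795.6100 ≈ 28.2066 mm.
From α = 2·arctan(d/2f) we get f = d / (2·tan(α/2)).
With d = 28.2066 mm and α/2 = 3.25°, tan(α/2) ≈ 0.05678, so f ≈ 28.2066 / 0.11357 ≈ 248.3666 mm.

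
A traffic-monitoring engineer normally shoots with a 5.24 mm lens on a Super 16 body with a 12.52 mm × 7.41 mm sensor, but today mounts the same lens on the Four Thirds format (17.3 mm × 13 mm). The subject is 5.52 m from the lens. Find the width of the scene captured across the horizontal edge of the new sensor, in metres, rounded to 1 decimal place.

18.2 m

The focal length stays 5.24 mm; the relevant sensor dimension is now w = 17.3 mm. Object distance dₒ = 5.52 m = 5520 mm.
Thin-lens field width W = w·(dₒ − f)/f = 17.3 × (5520 − 5.24)/5.24 ≈ 18207.127 mm = 18.2071 m.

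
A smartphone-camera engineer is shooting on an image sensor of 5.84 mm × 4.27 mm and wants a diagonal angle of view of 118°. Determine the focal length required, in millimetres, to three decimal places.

Sensor diagonal = √(5.84² + 4.27²) = √52.3385 ≈ 7.2345 mm.
From α = 2·arctan(d/2f) we get f = d / (2·tan(α/2)).
With d = 7.2345 mm and α/2 = 59°, tan(α/2) ≈ 1.66428, so f ≈ 7.2345 / 3.32856 ≈ 2.1735 mm.

2.173 mm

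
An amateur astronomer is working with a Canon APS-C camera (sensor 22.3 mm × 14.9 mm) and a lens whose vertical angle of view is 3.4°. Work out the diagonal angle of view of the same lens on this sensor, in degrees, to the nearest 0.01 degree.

From the vertical AOV: f = 14.9 / (2·tan(1.7°)) = 14.9 / 0.05936 ≈ 251.0166 mm.
Sensor diagonal = √(22.3² + 14.9²) = √719.3000 ≈ 26.8198 mm.
Diagonal AOV = 2·arctan(26.8198 / (2 × 251.0166)) = 2·arctan(0.05342) ≈ 6.1159°.

6.12°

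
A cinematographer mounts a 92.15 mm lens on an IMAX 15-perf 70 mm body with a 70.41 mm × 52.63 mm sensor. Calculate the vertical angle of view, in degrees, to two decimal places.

31.88°

Angle of view α = 2·arctan(h/2f) with h = 52.63 mm and f = 92.15 mm.
h/2f = 0.28557; arctan(0.28557) ≈ 15.9376°, so α ≈ 31.8752°.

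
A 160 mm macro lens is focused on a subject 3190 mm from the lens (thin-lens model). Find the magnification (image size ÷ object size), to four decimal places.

0.0528×

Thin lens: 1/f = 1/dₒ + 1/dᵢ → 1/dᵢ = 1/160 − 1/3190 = 0.0059365 mm⁻¹, so dᵢ ≈ 168.4488 mm.
Magnification m = dᵢ/dₒ = 168.4488/3190 ≈ 0.05281.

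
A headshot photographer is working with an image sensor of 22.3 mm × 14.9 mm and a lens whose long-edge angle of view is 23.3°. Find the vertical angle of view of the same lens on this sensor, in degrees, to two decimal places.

From the long-edge AOV: f = 22.3 / (2·tan(11.65°)) = 22.3 / 0.41236 ≈ 54.0789 mm.
Vertical AOV = 2·arctan(14.9 / (2 × 54.0789)) = 2·arctan(0.13776) ≈ 15.6876°.

15.69°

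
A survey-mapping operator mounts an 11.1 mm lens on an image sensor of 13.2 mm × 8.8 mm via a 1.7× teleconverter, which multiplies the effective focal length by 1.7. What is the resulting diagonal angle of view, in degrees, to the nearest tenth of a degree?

Effective focal length f = 11.1 × 1.7 = 18.87 mm.
Sensor diagonal = √(13.2² + 8.8²) = √251.6800 ≈ 15.8644 mm.
α = 2·arctan(15.864 / (2 × 18.87)) = 2·arctan(0.42036) ≈ 45.6000°.

45.6°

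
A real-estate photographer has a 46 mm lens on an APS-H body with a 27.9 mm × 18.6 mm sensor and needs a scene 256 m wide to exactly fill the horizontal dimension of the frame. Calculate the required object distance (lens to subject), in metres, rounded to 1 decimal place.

422.1 m

W: 256 m = 256000 mm.
Magnification m = w/W = dᵢ/dₒ; combined with 1/f = 1/dₒ + 1/dᵢ this gives dₒ = f·(1 + W/w).
dₒ = 46 mm × (1 + 256000/27.9) = 46 × 9176.6272 ≈ 422124.853 mm = 422.125 m.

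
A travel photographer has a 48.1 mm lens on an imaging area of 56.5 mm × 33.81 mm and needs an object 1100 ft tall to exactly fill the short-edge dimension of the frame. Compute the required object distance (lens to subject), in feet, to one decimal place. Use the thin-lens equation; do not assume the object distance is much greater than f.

W: 1100 ft × 304.8 mm/ft = 335279.99 mm.
Magnification m = h/W = dᵢ/dₒ; combined with 1/f = 1/dₒ + 1/dᵢ this gives dₒ = f·(1 + W/h).
dₒ = 48.1 mm × (1 + 335280/33.81) = 48.1 × 9917.5924 ≈ 477036.195 mm = 477036.195/304.8 ft = 1565.08 ft.

1565.1 ft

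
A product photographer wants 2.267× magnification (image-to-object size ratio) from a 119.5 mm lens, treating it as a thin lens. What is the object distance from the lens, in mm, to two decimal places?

With m = dᵢ/dₒ and 1/f = 1/dₒ + 1/dᵢ, substituting dᵢ = m·dₒ gives 1/f = (1 + 1/m)/dₒ, hence dₒ = f·(1 + 1/m).
dₒ = 119.5 × (1 + 1/2.267) = 119.5 × 1.44111 ≈ 172.213 mm.

172.21 mm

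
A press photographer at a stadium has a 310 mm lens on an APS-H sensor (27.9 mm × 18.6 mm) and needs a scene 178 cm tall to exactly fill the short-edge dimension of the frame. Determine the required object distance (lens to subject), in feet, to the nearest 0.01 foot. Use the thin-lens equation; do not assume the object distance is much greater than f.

98.35 ft

W: 178 cm = 1780 mm.
Magnification m = h/W = dᵢ/dₒ; combined with 1/f = 1/dₒ + 1/dᵢ this gives dₒ = f·(1 + W/h).
dₒ = 310 mm × (1 + 1780/18.6) = 310 × 96.6989 ≈ 29976.667 mm = 29976.667/304.8 ft = 98.3486 ft.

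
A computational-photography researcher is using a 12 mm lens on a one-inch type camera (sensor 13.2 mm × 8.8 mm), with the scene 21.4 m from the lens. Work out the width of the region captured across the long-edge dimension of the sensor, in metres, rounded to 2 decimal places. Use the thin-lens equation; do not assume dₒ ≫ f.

23.53 m

dₒ: 21.4 m = 21400 mm.
Similar triangles through the lens centre give W/dₒ = w/dᵢ; with 1/f = 1/dₒ + 1/dᵢ this gives W = w·(dₒ − f)/f.
W = 13.2 mm × (21400 − 12) / 12 = 13.2 × 1782.3333 ≈ 23526.800 mm = 23.5268 m.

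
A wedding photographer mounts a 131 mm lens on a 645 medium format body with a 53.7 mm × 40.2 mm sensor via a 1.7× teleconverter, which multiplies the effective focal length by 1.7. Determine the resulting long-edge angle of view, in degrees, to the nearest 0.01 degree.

13.75°

Effective focal length f = 131 × 1.7 = 222.7 mm.
α = 2·arctan(53.7 / (2 × 222.7)) = 2·arctan(0.12057) ≈ 13.7495°.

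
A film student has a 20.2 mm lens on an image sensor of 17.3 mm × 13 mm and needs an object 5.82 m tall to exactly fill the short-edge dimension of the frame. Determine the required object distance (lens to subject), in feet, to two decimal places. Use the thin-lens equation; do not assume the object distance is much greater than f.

W: 5.82 m = 5820 mm.
Magnification m = h/W = dᵢ/dₒ; combined with 1/f = 1/dₒ + 1/dᵢ this gives dₒ = f·(1 + W/h).
dₒ = 20.2 mm × (1 + 5820/13) = 20.2 × 448.6923 ≈ 9063.585 mm = 9063.585/304.8 ft = 29.7362 ft.

29.74 ft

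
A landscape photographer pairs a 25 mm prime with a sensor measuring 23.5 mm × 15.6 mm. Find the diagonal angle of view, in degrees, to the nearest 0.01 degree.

58.86°

Sensor diagonal = √(23.5² + 15.6²) = √795.6100 ≈ 28.2066 mm.
Angle of view α = 2·arctan(d/2f) with d = 28.2066 mm and f = 25 mm.
d/2f = 0.56413; arctan(0.56413) ≈ 29.4287°, so α ≈ 58.8574°.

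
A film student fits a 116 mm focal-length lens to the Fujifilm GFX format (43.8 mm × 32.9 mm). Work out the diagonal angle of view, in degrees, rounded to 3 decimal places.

26.571°

Sensor diagonal = √(43.8² + 32.9²) = √3000.8500 ≈ 54.7800 mm.
Angle of view α = 2·arctan(d/2f) with d = 54.7800 mm and f = 116 mm.
d/2f = 0.23612; arctan(0.23612) ≈ 13.2854°, so α ≈ 26.5708°.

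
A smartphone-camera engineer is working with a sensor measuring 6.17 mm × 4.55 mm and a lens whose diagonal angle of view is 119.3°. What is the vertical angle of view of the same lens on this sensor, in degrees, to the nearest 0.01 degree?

90.78°

Sensor diagonal = √(6.17² + 4.55²) = √58.7714 ≈ 7.6663 mm.
From the diagonal AOV: f = 7.6663 / (2·tan(59.65°)) = 7.6663 / 3.41574 ≈ 2.2444 mm.
Vertical AOV = 2·arctan(4.55 / (2 × 2.2444)) = 2·arctan(1.01364) ≈ 90.7762°.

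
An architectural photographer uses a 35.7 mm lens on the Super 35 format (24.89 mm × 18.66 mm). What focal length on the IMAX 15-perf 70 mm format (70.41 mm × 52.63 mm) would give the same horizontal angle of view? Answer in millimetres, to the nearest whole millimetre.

101 mm

Equal angle of view means equal width/f ratio, so f₂ = f₁ · (width₂/width₁) = 35.7 × 70.41/24.89.
f₂ = 35.7 × 2.82885 ≈ 100.990 mm.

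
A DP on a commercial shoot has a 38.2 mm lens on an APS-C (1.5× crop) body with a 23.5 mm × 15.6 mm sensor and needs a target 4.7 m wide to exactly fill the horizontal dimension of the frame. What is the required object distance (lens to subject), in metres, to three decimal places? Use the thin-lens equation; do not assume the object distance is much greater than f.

7.678 m

W: 4.7 m = 4700 mm.
Magnification m = w/W = dᵢ/dₒ; combined with 1/f = 1/dₒ + 1/dᵢ this gives dₒ = f·(1 + W/w).
dₒ = 38.2 mm × (1 + 4700/23.5) = 38.2 × 201.0000 ≈ 7678.200 mm = 7.6782 m.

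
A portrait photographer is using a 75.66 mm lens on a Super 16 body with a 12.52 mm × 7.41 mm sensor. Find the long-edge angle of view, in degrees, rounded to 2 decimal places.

Angle of view α = 2·arctan(w/2f) with w = 12.52 mm and f = 75.66 mm.
w/2f = 0.08274; arctan(0.08274) ≈ 4.7298°, so α ≈ 9.4596°.

9.46°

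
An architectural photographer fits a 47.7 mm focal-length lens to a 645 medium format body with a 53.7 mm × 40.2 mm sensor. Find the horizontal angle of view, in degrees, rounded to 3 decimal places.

Angle of view α = 2·arctan(w/2f) with w = 53.7 mm and f = 47.7 mm.
w/2f = 0.56289; arctan(0.56289) ≈ 29.3749°, so α ≈ 58.7497°.

58.750°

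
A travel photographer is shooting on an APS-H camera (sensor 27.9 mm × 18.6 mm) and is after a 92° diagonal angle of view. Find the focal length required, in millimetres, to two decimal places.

Sensor diagonal = √(27.9² + 18.6²) = √1124.3700 ≈ 33.5316 mm.
From α = 2·arctan(d/2f) we get f = d / (2·tan(α/2)).
With d = 33.5316 mm and α/2 = 46°, tan(α/2) ≈ 1.03553, so f ≈ 33.5316 / 2.07106 ≈ 16.1906 mm.

16.19 mm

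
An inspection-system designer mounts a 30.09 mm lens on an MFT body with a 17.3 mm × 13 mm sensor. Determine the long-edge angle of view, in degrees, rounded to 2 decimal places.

32.08°

Angle of view α = 2·arctan(w/2f) with w = 17.3 mm and f = 30.09 mm.
w/2f = 0.28747; arctan(0.28747) ≈ 16.0384°, so α ≈ 32.0768°.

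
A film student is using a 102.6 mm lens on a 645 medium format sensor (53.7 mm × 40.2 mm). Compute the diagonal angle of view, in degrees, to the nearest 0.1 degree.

36.2°

Sensor diagonal = √(53.7² + 40.2²) = √4499.7300 ≈ 67.0800 mm.
Angle of view α = 2·arctan(d/2f) with d = 67.0800 mm and f = 102.6 mm.
d/2f = 0.32690; arctan(0.32690) ≈ 18.1026°, so α ≈ 36.2052°.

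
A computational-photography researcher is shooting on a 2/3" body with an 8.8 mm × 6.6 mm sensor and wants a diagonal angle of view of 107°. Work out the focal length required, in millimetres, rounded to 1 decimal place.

Sensor diagonal = √(8.8² + 6.6²) = √121.0000 ≈ 11.0000 mm.
From α = 2·arctan(d/2f) we get f = d / (2·tan(α/2)).
With d = 11.0000 mm and α/2 = 53.5°, tan(α/2) ≈ 1.35142, so f ≈ 11.0000 / 2.70284 ≈ 4.0698 mm.

4.1 mm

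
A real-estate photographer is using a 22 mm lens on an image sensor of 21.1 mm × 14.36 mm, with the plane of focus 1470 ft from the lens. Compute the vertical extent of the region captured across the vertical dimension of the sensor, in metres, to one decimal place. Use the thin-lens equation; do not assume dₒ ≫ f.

292.4 m

dₒ: 1470 ft × 304.8 mm/ft = 448055.99 mm.
Similar triangles through the lens centre give W/dₒ = h/dᵢ; with 1/f = 1/dₒ + 1/dᵢ this gives W = h·(dₒ − f)/f.
W = 14.36 mm × (448056 − 22) / 22 = 14.36 × 20365.1812 ≈ 292444.002 mm = 292.444 m.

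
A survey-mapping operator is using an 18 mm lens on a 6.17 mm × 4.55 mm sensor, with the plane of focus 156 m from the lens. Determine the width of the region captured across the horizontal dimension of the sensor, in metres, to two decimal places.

dₒ: 156 m = 156000 mm.
Similar triangles through the lens centre give W/dₒ = w/dᵢ; with 1/f = 1/dₒ + 1/dᵢ this gives W = w·(dₒ − f)/f.
W = 6.17 mm × (156000 − 18) / 18 = 6.17 × 8665.6667 ≈ 53467.163 mm = 53.4672 m.

53.47 m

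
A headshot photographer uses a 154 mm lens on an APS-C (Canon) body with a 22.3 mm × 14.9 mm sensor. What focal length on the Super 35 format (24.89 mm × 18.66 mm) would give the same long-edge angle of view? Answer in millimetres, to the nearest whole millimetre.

Equal angle of view means equal width/f ratio, so f₂ = f₁ · (width₂/width₁) = 154 × 24.89/22.3.
f₂ = 154 × 1.11614 ≈ 171.886 mm.

172 mm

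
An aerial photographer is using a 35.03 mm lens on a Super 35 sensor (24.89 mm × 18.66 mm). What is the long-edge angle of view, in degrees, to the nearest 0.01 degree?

Angle of view α = 2·arctan(w/2f) with w = 24.89 mm and f = 35.03 mm.
w/2f = 0.35527; arctan(0.35527) ≈ 19.5584°, so α ≈ 39.1169°.

39.12°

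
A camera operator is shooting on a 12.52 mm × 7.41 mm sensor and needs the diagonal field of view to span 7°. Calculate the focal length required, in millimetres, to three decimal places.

Sensor diagonal = √(12.52² + 7.41²) = √211.6585 ≈ 14.5485 mm.
From α = 2·arctan(d/2f) we get f = d / (2·tan(α/2)).
With d = 14.5485 mm and α/2 = 3.5°, tan(α/2) ≈ 0.06116, so f ≈ 14.5485 / 0.12233 ≈ 118.9328 mm.

118.933 mm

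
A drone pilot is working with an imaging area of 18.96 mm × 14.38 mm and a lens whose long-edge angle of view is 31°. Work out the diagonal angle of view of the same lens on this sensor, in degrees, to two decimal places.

From the long-edge AOV: f = 18.96 / (2·tan(15.5°)) = 18.96 / 0.55465 ≈ 34.1838 mm.
Sensor diagonal = √(18.96² + 14.38²) = √566.2660 ≈ 23.7963 mm.
Diagonal AOV = 2·arctan(23.7963 / (2 × 34.1838)) = 2·arctan(0.34806) ≈ 38.3824°.

38.38°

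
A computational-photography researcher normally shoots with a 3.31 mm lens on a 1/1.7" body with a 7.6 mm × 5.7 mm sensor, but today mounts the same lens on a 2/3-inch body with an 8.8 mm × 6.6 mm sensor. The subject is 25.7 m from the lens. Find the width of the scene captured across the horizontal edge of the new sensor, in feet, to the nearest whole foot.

The focal length stays 3.31 mm; the relevant sensor dimension is now w = 8.8 mm. Object distance dₒ = 25.7 m = 25700 mm.
Thin-lens field width W = w·(dₒ − f)/f = 8.8 × (25700 − 3.31)/3.31 ≈ 68317.484 mm = 68317.484/304.8 ft = 224.139 ft.

224 ft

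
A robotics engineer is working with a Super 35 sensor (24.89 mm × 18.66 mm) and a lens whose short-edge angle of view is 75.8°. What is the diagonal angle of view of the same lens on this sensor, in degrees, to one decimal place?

From the short-edge AOV: f = 18.66 / (2·tan(37.9°)) = 18.66 / 1.55696 ≈ 11.9849 mm.
Sensor diagonal = √(24.89² + 18.66²) = √967.7077 ≈ 31.1080 mm.
Diagonal AOV = 2·arctan(31.1080 / (2 × 11.9849)) = 2·arctan(1.29780) ≈ 104.7689°.

104.8°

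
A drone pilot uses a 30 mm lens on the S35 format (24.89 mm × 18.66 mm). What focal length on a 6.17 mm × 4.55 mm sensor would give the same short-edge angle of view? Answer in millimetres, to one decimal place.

7.3 mm

Equal angle of view means equal height/f ratio, so f₂ = f₁ · (height₂/height₁) = 30 × 4.55/18.66.
f₂ = 30 × 0.24384 ≈ 7.315 mm.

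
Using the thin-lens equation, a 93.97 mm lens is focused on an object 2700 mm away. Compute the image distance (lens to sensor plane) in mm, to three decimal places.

97.358 mm

1/dᵢ = 1/f − 1/dₒ = 1/93.97 − 1/2700 = 0.0102713 mm⁻¹.
dᵢ = 1/0.0102713 ≈ 97.3584 mm.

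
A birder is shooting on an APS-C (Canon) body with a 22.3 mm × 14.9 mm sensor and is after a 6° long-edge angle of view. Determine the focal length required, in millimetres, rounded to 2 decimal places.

212.75 mm

From α = 2·arctan(w/2f) we get f = w / (2·tan(α/2)).
With w = 22.3 mm and α/2 = 3°, tan(α/2) ≈ 0.05241, so f ≈ 22.3 / 0.10482 ≈ 212.7547 mm.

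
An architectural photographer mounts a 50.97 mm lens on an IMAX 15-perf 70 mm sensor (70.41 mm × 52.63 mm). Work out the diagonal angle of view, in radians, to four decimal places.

Sensor diagonal = √(70.41² + 52.63²) = √7727.4850 ≈ 87.9061 mm.
Angle of view α = 2·arctan(d/2f) with d = 87.9061 mm and f = 50.97 mm.
d/2f = 0.86233; arctan(0.86233) ≈ 0.7116 rad, so α ≈ 1.4232 rad.

1.4232 rad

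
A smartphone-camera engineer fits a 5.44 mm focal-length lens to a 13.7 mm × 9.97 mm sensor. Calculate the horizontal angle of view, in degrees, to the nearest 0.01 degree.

103.09°

Angle of view α = 2·arctan(w/2f) with w = 13.7 mm and f = 5.44 mm.
w/2f = 1.25919; arctan(1.25919) ≈ 51.5448°, so α ≈ 103.0896°.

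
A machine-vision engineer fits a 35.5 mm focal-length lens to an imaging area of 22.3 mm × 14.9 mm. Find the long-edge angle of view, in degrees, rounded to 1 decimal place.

34.9°

Angle of view α = 2·arctan(w/2f) with w = 22.3 mm and f = 35.5 mm.
w/2f = 0.31408; arctan(0.31408) ≈ 17.4367°, so α ≈ 34.8734°.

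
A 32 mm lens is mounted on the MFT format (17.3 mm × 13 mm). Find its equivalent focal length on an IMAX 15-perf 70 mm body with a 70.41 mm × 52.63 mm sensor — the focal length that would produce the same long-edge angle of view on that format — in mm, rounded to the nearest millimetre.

Equal angle of view means equal width/f ratio, so f₂ = f₁ · (width₂/width₁) = 32 × 70.41/17.3.
f₂ = 32 × 4.06994 ≈ 130.238 mm.

130 mm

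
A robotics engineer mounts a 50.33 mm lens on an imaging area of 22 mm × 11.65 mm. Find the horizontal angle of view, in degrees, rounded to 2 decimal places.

24.66°

Angle of view α = 2·arctan(w/2f) with w = 22 mm and f = 50.33 mm.
w/2f = 0.21856; arctan(0.21856) ≈ 12.3286°, so α ≈ 24.6571°.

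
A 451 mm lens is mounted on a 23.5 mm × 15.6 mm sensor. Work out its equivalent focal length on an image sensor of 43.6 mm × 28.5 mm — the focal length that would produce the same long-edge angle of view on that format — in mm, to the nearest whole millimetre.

837 mm

Equal angle of view means equal width/f ratio, so f₂ = f₁ · (width₂/width₁) = 451 × 43.6/23.5.
f₂ = 451 × 1.85532 ≈ 836.749 mm.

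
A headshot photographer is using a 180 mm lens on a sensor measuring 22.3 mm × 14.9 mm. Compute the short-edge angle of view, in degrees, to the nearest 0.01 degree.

4.74°

Angle of view α = 2·arctan(h/2f) with h = 14.9 mm and f = 180 mm.
h/2f = 0.04139; arctan(0.04139) ≈ 2.3701°, so α ≈ 4.7401°.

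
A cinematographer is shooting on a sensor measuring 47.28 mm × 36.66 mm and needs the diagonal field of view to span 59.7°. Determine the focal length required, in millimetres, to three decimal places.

Sensor diagonal = √(47.28² + 36.66²) = √3579.3540 ≈ 59.8277 mm.
From α = 2·arctan(d/2f) we get f = d / (2·tan(α/2)).
With d = 59.8277 mm and α/2 = 29.85°, tan(α/2) ≈ 0.57386, so f ≈ 59.8277 / 1.14773 ≈ 52.1270 mm.

52.127 mm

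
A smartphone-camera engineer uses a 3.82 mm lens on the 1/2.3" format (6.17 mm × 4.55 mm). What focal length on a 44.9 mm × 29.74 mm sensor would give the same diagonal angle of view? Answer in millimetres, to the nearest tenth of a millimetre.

26.8 mm

Sensor diagonal = √(6.17² + 4.55²) = √58.7714 ≈ 7.6663 mm.
Sensor diagonal = √(44.9² + 29.74²) = √2900.4776 ≈ 53.8561 mm.
Equal angle of view means equal diagonal/f ratio, so f₂ = f₁ · (diagonal₂/diagonal₁) = 3.82 × 53.8561/7.6663.
f₂ = 3.82 × 7.02509 ≈ 26.836 mm.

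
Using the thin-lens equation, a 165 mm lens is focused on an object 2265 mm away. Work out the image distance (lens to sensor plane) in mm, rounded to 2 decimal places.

177.96 mm

1/dᵢ = 1/f − 1/dₒ = 1/165 − 1/2265 = 0.0056191 mm⁻¹.
dᵢ = 1/0.0056191 ≈ 177.9643 mm.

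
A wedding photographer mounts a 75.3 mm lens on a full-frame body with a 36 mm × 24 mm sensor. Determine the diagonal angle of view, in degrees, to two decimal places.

Sensor diagonal = √(36² + 24²) = √1872.0000 ≈ 43.2666 mm.
Angle of view α = 2·arctan(d/2f) with d = 43.2666 mm and f = 75.3 mm.
d/2f = 0.28729; arctan(0.28729) ≈ 16.0291°, so α ≈ 32.0582°.

32.06°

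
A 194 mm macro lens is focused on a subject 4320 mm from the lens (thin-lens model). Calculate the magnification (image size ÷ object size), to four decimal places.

Thin lens: 1/f = 1/dₒ + 1/dᵢ → 1/dᵢ = 1/194 − 1/4320 = 0.0049232 mm⁻¹, so dᵢ ≈ 203.1217 mm.
Magnification m = dᵢ/dₒ = 203.1217/4320 ≈ 0.04702.

0.0470×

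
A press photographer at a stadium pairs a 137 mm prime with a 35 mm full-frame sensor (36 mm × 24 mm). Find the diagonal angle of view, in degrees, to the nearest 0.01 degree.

17.95°

Sensor diagonal = √(36² + 24²) = √1872.0000 ≈ 43.2666 mm.
Angle of view α = 2·arctan(d/2f) with d = 43.2666 mm and f = 137 mm.
d/2f = 0.15791; arctan(0.15791) ≈ 8.9733°, so α ≈ 17.9467°.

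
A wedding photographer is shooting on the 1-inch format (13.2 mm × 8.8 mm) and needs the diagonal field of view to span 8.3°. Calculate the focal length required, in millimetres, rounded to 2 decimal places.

Sensor diagonal = √(13.2² + 8.8²) = √251.6800 ≈ 15.8644 mm.
From α = 2·arctan(d/2f) we get f = d / (2·tan(α/2)).
With d = 15.8644 mm and α/2 = 4.15°, tan(α/2) ≈ 0.07256, so f ≈ 15.8644 / 0.14512 ≈ 109.3222 mm.

109.32 mm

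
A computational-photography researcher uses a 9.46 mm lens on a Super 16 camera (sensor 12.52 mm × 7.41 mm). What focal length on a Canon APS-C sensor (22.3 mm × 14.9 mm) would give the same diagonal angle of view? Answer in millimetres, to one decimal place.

Sensor diagonal = √(12.52² + 7.41²) = √211.6585 ≈ 14.5485 mm.
Sensor diagonal = √(22.3² + 14.9²) = √719.3000 ≈ 26.8198 mm.
Equal angle of view means equal diagonal/f ratio, so f₂ = f₁ · (diagonal₂/diagonal₁) = 9.46 × 26.8198/14.5485.
f₂ = 9.46 × 1.84347 ≈ 17.439 mm.

17.4 mm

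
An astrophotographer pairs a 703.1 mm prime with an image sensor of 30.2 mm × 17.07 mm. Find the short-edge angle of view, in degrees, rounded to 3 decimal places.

Angle of view α = 2·arctan(h/2f) with h = 17.07 mm and f = 703.1 mm.
h/2f = 0.01214; arctan(0.01214) ≈ 0.6955°, so α ≈ 1.3910°.

1.391°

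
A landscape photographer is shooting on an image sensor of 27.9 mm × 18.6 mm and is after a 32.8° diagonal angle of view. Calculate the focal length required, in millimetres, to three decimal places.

56.965 mm

Sensor diagonal = √(27.9² + 18.6²) = √1124.3700 ≈ 33.5316 mm.
From α = 2·arctan(d/2f) we get f = d / (2·tan(α/2)).
With d = 33.5316 mm and α/2 = 16.4°, tan(α/2) ≈ 0.29432, so f ≈ 33.5316 / 0.58863 ≈ 56.9653 mm.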